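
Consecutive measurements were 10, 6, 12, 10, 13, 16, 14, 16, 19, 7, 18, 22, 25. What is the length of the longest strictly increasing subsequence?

8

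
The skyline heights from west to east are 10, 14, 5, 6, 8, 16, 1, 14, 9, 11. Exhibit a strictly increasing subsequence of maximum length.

5, 6, 8, 9, 11

Patience tails give the LIS length; then backtrack through the dp parents:
10 → extends → [10]
14 → extends → [10, 14]
5 → replaces 10 → [5, 14]
6 → replaces 14 → [5, 6]
8 → extends → [5, 6, 8]
16 → extends → [5, 6, 8, 16]
1 → replaces 5 → [1, 6, 8, 16]
14 → replaces 16 → [1, 6, 8, 14]
9 → replaces 14 → [1, 6, 8, 9]
11 → extends → [1, 6, 8, 9, 11]
Length 5; one witness is 5, 6, 8, 9, 11.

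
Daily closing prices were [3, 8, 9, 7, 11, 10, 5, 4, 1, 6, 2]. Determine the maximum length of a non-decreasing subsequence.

Track the smallest tail for each achievable length (allowing ties):
3 → extends → [3]
8 → extends → [3, 8]
9 → extends → [3, 8, 9]
7 → replaces 8 → [3, 7, 9]
11 → extends → [3, 7, 9, 11]
10 → replaces 11 → [3, 7, 9, 10]
5 → replaces 7 → [3, 5, 9, 10]
4 → replaces 5 → [3, 4, 9, 10]
1 → replaces 3 → [1, 4, 9, 10]
6 → replaces 9 → [1, 4, 6, 10]
2 → replaces 4 → [1, 2, 6, 10]
Four tails, so the longest non-decreasing subsequence has length 4 (e.g. 3, 8, 9, 11).

4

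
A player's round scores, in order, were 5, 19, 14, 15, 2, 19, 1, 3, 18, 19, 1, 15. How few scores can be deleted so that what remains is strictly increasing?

7

Fewest deletions = n − (longest strictly increasing subsequence).
Patience tails:
5 → extends → [5]
19 → extends → [5, 19]
14 → replaces 19 → [5, 14]
15 → extends → [5, 14, 15]
2 → replaces 5 → [2, 14, 15]
19 → extends → [2, 14, 15, 19]
1 → replaces 2 → [1, 14, 15, 19]
3 → replaces 14 → [1, 3, 15, 19]
18 → replaces 19 → [1, 3, 15, 18]
19 → extends → [1, 3, 15, 18, 19]
1 → already a tail → [1, 3, 15, 18, 19]
15 → already a tail → [1, 3, 15, 18, 19]
Longest strictly increasing subsequence has length 5, so deletions = 12 − 5 = 7.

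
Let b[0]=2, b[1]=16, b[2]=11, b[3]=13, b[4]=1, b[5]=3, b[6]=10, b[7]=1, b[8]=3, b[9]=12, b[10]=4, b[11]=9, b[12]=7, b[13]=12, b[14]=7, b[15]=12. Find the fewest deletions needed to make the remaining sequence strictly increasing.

11

Fewest deletions = n − (longest strictly increasing subsequence).
Patience tails:
2 → extends → [2]
16 → extends → [2, 16]
11 → replaces 16 → [2, 11]
13 → extends → [2, 11, 13]
1 → replaces 2 → [1, 11, 13]
3 → replaces 11 → [1, 3, 13]
10 → replaces 13 → [1, 3, 10]
1 → already a tail → [1, 3, 10]
3 → already a tail → [1, 3, 10]
12 → extends → [1, 3, 10, 12]
4 → replaces 10 → [1, 3, 4, 12]
9 → replaces 12 → [1, 3, 4, 9]
7 → replaces 9 → [1, 3, 4, 7]
12 → extends → [1, 3, 4, 7, 12]
7 → already a tail → [1, 3, 4, 7, 12]
12 → already a tail → [1, 3, 4, 7, 12]
Longest strictly increasing subsequence has length 5, so deletions = 16 − 5 = 11.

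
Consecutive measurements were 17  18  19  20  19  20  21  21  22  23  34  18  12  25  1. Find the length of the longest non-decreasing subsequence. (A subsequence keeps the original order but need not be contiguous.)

10

Track the smallest tail for each achievable length (allowing ties):
17 → extends → [17]
18 → extends → [17, 18]
19 → extends → [17, 18, 19]
20 → extends → [17, 18, 19, 20]
19 → replaces 20 → [17, 18, 19, 19]
20 → extends → [17, 18, 19, 19, 20]
21 → extends → [17, 18, 19, 19, 20, 21]
21 → extends → [17, 18, 19, 19, 20, 21, 21]
22 → extends → [17, 18, 19, 19, 20, 21, 21, 22]
23 → extends → [17, 18, 19, 19, 20, 21, 21, 22, 23]
34 → extends → [17, 18, 19, 19, 20, 21, 21, 22, 23, 34]
18 → replaces 19 → [17, 18, 18, 19, 20, 21, 21, 22, 23, 34]
12 → replaces 17 → [12, 18, 18, 19, 20, 21, 21, 22, 23, 34]
25 → replaces 34 → [12, 18, 18, 19, 20, 21, 21, 22, 23, 25]
1 → replaces 12 → [1, 18, 18, 19, 20, 21, 21, 22, 23, 25]
Ten tails, so the longest non-decreasing subsequence has length 10 (e.g. 17, 18, 19, 20, 20, 21, 21, 22, 23, 34).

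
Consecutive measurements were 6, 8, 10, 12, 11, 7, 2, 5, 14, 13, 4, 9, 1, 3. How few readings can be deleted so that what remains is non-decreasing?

Fewest deletions = n − (longest non-decreasing subsequence).
Patience tails:
6 → extends → [6]
8 → extends → [6, 8]
10 → extends → [6, 8, 10]
12 → extends → [6, 8, 10, 12]
11 → replaces 12 → [6, 8, 10, 11]
7 → replaces 8 → [6, 7, 10, 11]
2 → replaces 6 → [2, 7, 10, 11]
5 → replaces 7 → [2, 5, 10, 11]
14 → extends → [2, 5, 10, 11, 14]
13 → replaces 14 → [2, 5, 10, 11, 13]
4 → replaces 5 → [2, 4, 10, 11, 13]
9 → replaces 10 → [2, 4, 9, 11, 13]
1 → replaces 2 → [1, 4, 9, 11, 13]
3 → replaces 4 → [1, 3, 9, 11, 13]
Longest non-decreasing subsequence has length 5, so deletions = 14 − 5 = 9.

9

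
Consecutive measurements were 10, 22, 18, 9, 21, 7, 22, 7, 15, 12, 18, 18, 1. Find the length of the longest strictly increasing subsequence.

Track the smallest tail for each achievable length (strict):
10 → extends → [10]
22 → extends → [10, 22]
18 → replaces 22 → [10, 18]
9 → replaces 10 → [9, 18]
21 → extends → [9, 18, 21]
7 → replaces 9 → [7, 18, 21]
22 → extends → [7, 18, 21, 22]
7 → already a tail → [7, 18, 21, 22]
15 → replaces 18 → [7, 15, 21, 22]
12 → replaces 15 → [7, 12, 21, 22]
18 → replaces 21 → [7, 12, 18, 22]
18 → already a tail → [7, 12, 18, 22]
1 → replaces 7 → [1, 12, 18, 22]
Four tails, so the longest strictly increasing subsequence has length 4 (e.g. 10, 18, 21, 22).

4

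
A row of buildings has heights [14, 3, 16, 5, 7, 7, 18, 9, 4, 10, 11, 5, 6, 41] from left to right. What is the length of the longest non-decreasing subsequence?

Track the smallest tail for each achievable length (allowing ties):
14 → extends → [14]
3 → replaces 14 → [3]
16 → extends → [3, 16]
5 → replaces 16 → [3, 5]
7 → extends → [3, 5, 7]
7 → extends → [3, 5, 7, 7]
18 → extends → [3, 5, 7, 7, 18]
9 → replaces 18 → [3, 5, 7, 7, 9]
4 → replaces 5 → [3, 4, 7, 7, 9]
10 → extends → [3, 4, 7, 7, 9, 10]
11 → extends → [3, 4, 7, 7, 9, 10, 11]
5 → replaces 7 → [3, 4, 5, 7, 9, 10, 11]
6 → replaces 7 → [3, 4, 5, 6, 9, 10, 11]
41 → extends → [3, 4, 5, 6, 9, 10, 11, 41]
Eight tails, so the longest non-decreasing subsequence has length 8 (e.g. 3, 5, 7, 7, 9, 10, 11, 41).

8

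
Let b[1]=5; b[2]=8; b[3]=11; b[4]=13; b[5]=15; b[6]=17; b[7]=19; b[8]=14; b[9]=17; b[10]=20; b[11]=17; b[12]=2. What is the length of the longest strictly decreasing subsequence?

Let dp[i] be the longest strictly decreasing subsequence ending at i:
i:      1  2  3  4  5  6  7  8  9 10 11 12
b[i]:   5  8 11 13 15 17 19 14 17 20 17  2
dp:     1  1  1  1  1  1  1  2  2  1  2  3
Maximum is 3.

3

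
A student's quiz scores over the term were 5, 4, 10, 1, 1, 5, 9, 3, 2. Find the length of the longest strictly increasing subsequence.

3

Track the smallest tail for each achievable length (strict):
5 → extends → [5]
4 → replaces 5 → [4]
10 → extends → [4, 10]
1 → replaces 4 → [1, 10]
1 → already a tail → [1, 10]
5 → replaces 10 → [1, 5]
9 → extends → [1, 5, 9]
3 → replaces 5 → [1, 3, 9]
2 → replaces 3 → [1, 2, 9]
Three tails, so the longest strictly increasing subsequence has length 3 (e.g. 4, 5, 9).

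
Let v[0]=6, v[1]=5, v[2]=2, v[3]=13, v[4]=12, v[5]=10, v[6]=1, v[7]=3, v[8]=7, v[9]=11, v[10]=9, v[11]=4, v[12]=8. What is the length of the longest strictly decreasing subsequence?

Negate each value so 'decreasing' becomes 'increasing', then run patience tails on the negated sequence:
-6 → extends → [-6]
-5 → extends → [-6, -5]
-2 → extends → [-6, -5, -2]
-13 → replaces -6 → [-13, -5, -2]
-12 → replaces -5 → [-13, -12, -2]
-10 → replaces -2 → [-13, -12, -10]
-1 → extends → [-13, -12, -10, -1]
-3 → replaces -1 → [-13, -12, -10, -3]
-7 → replaces -3 → [-13, -12, -10, -7]
-11 → replaces -10 → [-13, -12, -11, -7]
-9 → replaces -7 → [-13, -12, -11, -9]
-4 → extends → [-13, -12, -11, -9, -4]
-8 → replaces -4 → [-13, -12, -11, -9, -8]
Five tails, so the longest strictly decreasing subsequence of the original has length 5.

5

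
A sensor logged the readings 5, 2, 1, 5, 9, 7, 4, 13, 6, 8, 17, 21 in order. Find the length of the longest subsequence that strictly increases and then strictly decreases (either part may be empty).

inc[i] = longest strictly increasing subsequence ending at i; dec[i] = longest strictly decreasing subsequence starting at i:
i:      1  2  3  4  5  6  7  8  9 10 11 12
a[i]:   5  2  1  5  9  7  4 13  6  8 17 21
inc:    1  1  1  2  3  3  2  4  3  4  5  6
dec:    3  2  1  2  3  2  1  2  1  1  1  1
Best peak at i=12 (value 21): inc=6, dec=1, length 6+1−1 = 6.

6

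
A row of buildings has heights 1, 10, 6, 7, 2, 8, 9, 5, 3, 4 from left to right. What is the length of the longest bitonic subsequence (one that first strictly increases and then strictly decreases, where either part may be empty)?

7

inc[i] = longest strictly increasing subsequence ending at i; dec[i] = longest strictly decreasing subsequence starting at i:
i:      1  2  3  4  5  6  7  8  9 10
a[i]:   1 10  6  7  2  8  9  5  3  4
inc:    1  2  2  3  2  4  5  3  3  4
dec:    1  4  3  3  1  3  3  2  1  1
Best peak at i=7 (value 9): inc=5, dec=3, length 5+3−1 = 7.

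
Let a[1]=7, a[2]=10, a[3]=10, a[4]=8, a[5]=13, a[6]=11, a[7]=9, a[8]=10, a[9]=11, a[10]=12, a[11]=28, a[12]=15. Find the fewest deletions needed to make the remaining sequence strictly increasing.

Fewest deletions = n − (longest strictly increasing subsequence).
Patience tails:
7 → extends → [7]
10 → extends → [7, 10]
10 → already a tail → [7, 10]
8 → replaces 10 → [7, 8]
13 → extends → [7, 8, 13]
11 → replaces 13 → [7, 8, 11]
9 → replaces 11 → [7, 8, 9]
10 → extends → [7, 8, 9, 10]
11 → extends → [7, 8, 9, 10, 11]
12 → extends → [7, 8, 9, 10, 11, 12]
28 → extends → [7, 8, 9, 10, 11, 12, 28]
15 → replaces 28 → [7, 8, 9, 10, 11, 12, 15]
Longest strictly increasing subsequence has length 7, so deletions = 12 − 7 = 5.

5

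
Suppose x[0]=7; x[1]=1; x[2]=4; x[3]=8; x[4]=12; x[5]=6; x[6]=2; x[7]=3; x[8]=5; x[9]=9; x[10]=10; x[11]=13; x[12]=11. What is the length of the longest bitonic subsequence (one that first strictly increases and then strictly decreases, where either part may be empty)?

inc[i] = longest strictly increasing subsequence ending at i; dec[i] = longest strictly decreasing subsequence starting at i:
i:      0  1  2  3  4  5  6  7  8  9 10 11 12
x[i]:   7  1  4  8 12  6  2  3  5  9 10 13 11
inc:    1  1  2  3  4  3  2  3  4  5  6  7  7
dec:    3  1  2  3  3  2  1  1  1  1  1  2  1
Best peak at i=11 (value 13): inc=7, dec=2, length 7+2−1 = 8.

8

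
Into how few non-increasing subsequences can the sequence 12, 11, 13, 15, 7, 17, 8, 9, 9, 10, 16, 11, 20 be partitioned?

6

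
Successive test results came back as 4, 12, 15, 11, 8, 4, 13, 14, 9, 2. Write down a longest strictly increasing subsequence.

Patience tails give the LIS length; then backtrack through the dp parents:
4 → extends → [4]
12 → extends → [4, 12]
15 → extends → [4, 12, 15]
11 → replaces 12 → [4, 11, 15]
8 → replaces 11 → [4, 8, 15]
4 → already a tail → [4, 8, 15]
13 → replaces 15 → [4, 8, 13]
14 → extends → [4, 8, 13, 14]
9 → replaces 13 → [4, 8, 9, 14]
2 → replaces 4 → [2, 8, 9, 14]
Length 4; one witness is 4, 12, 13, 14.

4, 12, 13, 14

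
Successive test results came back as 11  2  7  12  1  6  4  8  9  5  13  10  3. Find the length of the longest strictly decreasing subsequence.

5

Let dp[i] be the longest strictly decreasing subsequence ending at i:
i:      1  2  3  4  5  6  7  8  9 10 11 12 13
a[i]:  11  2  7 12  1  6  4  8  9  5 13 10  3
dp:     1  2  2  1  3  3  4  2  2  4  1  2  5
Maximum is 5.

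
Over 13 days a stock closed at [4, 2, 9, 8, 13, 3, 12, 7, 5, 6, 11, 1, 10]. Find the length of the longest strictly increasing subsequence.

5

Track the smallest tail for each achievable length (strict):
4 → extends → [4]
2 → replaces 4 → [2]
9 → extends → [2, 9]
8 → replaces 9 → [2, 8]
13 → extends → [2, 8, 13]
3 → replaces 8 → [2, 3, 13]
12 → replaces 13 → [2, 3, 12]
7 → replaces 12 → [2, 3, 7]
5 → replaces 7 → [2, 3, 5]
6 → extends → [2, 3, 5, 6]
11 → extends → [2, 3, 5, 6, 11]
1 → replaces 2 → [1, 3, 5, 6, 11]
10 → replaces 11 → [1, 3, 5, 6, 10]
Five tails, so the longest strictly increasing subsequence has length 5 (e.g. 2, 3, 5, 6, 11).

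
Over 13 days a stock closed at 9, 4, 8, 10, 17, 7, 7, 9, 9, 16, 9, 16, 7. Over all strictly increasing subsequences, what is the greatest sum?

Let S[i] be the best sum of a strictly increasing subsequence ending at i:
i:      1  2  3  4  5  6  7  8  9 10 11 12 13
a[i]:   9  4  8 10 17  7  7  9  9 16  9 16  7
S:      9  4 12 22 39 11 11 21 21 38 21 38 11
Maximum is 39 (e.g. 4 + 8 + 10 + 17).

39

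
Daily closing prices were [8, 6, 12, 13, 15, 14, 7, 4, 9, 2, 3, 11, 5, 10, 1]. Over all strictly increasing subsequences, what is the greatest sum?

Let S[i] be the best sum of a strictly increasing subsequence ending at i:
i:      1  2  3  4  5  6  7  8  9 10 11 12 13 14 15
a[i]:   8  6 12 13 15 14  7  4  9  2  3 11  5 10  1
S:      8  6 20 33 48 47 13  4 22  2  5 33 10 32  1
Maximum is 48 (e.g. 8 + 12 + 13 + 15).

48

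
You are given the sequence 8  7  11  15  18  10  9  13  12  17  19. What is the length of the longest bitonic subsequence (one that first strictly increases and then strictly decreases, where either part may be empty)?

6

inc[i] = longest strictly increasing subsequence ending at i; dec[i] = longest strictly decreasing subsequence starting at i:
i:      1  2  3  4  5  6  7  8  9 10 11
a[i]:   8  7 11 15 18 10  9 13 12 17 19
inc:    1  1  2  3  4  2  2  3  3  4  5
dec:    2  1  3  3  3  2  1  2  1  1  1
Best peak at i=5 (value 18): inc=4, dec=3, length 4+3−1 = 6.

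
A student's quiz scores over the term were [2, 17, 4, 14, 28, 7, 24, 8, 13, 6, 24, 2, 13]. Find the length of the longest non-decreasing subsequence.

6

Let dp[i] be the length of the longest such subsequence ending at index i:
i:      1  2  3  4  5  6  7  8  9 10 11 12 13
a[i]:   2 17  4 14 28  7 24  8 13  6 24  2 13
dp:     1  2  2  3  4  3  4  4  5  3  6  2  6
Maximum dp value is 6.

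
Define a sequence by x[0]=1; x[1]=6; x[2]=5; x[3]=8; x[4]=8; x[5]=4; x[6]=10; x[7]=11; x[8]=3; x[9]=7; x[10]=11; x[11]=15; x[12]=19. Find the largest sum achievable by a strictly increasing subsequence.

70

Let S[i] be the best sum of a strictly increasing subsequence ending at i:
i:      0  1  2  3  4  5  6  7  8  9 10 11 12
x[i]:   1  6  5  8  8  4 10 11  3  7 11 15 19
S:      1  7  6 15 15  5 25 36  4 14 36 51 70
Maximum is 70 (e.g. 1 + 6 + 8 + 10 + 11 + 15 + 19).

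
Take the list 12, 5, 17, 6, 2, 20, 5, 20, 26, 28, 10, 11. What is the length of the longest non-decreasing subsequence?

6

Let dp[i] be the length of the longest such subsequence ending at index i:
i:      1  2  3  4  5  6  7  8  9 10 11 12
a[i]:  12  5 17  6  2 20  5 20 26 28 10 11
dp:     1  1  2  2  1  3  2  4  5  6  3  4
Maximum dp value is 6.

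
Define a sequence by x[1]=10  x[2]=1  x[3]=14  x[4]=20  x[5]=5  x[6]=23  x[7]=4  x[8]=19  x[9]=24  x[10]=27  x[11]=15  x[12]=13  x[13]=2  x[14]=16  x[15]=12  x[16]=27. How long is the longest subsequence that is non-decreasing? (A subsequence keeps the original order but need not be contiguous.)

Let dp[i] be the length of the longest such subsequence ending at index i:
i:      1  2  3  4  5  6  7  8  9 10 11 12 13 14 15 16
x[i]:  10  1 14 20  5 23  4 19 24 27 15 13  2 16 12 27
dp:     1  1  2  3  2  4  2  3  5  6  3  3  2  4  3  7
Maximum dp value is 7.

7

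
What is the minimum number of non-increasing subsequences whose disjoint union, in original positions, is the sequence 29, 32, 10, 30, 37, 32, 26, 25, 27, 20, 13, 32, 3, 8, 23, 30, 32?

The minimum number of non-increasing subsequences covering a sequence equals the length of its longest strictly increasing subsequence.
LIS length is 5 (e.g. 10, 26, 27, 30, 32), so 5 piles are needed.

5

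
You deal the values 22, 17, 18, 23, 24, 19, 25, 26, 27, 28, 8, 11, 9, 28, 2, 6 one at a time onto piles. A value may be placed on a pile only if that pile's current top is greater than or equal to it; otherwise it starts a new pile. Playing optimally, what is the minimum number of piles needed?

8

Place each on the leftmost legal pile:
22 → new pile 1 (tops now [22])
17 → pile 1 (tops now [17])
18 → new pile 2 (tops now [17, 18])
23 → new pile 3 (tops now [17, 18, 23])
24 → new pile 4 (tops now [17, 18, 23, 24])
19 → pile 3 (tops now [17, 18, 19, 24])
25 → new pile 5 (tops now [17, 18, 19, 24, 25])
26 → new pile 6 (tops now [17, 18, 19, 24, 25, 26])
27 → new pile 7 (tops now [17, 18, 19, 24, 25, 26, 27])
28 → new pile 8 (tops now [17, 18, 19, 24, 25, 26, 27, 28])
8 → pile 1 (tops now [8, 18, 19, 24, 25, 26, 27, 28])
11 → pile 2 (tops now [8, 11, 19, 24, 25, 26, 27, 28])
9 → pile 2 (tops now [8, 9, 19, 24, 25, 26, 27, 28])
28 → pile 8 (tops now [8, 9, 19, 24, 25, 26, 27, 28])
2 → pile 1 (tops now [2, 9, 19, 24, 25, 26, 27, 28])
6 → pile 2 (tops now [2, 6, 19, 24, 25, 26, 27, 28])
Eight piles.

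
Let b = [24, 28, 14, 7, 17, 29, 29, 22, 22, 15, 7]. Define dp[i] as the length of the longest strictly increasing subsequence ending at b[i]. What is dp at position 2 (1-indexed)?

2

dp[i] = 1 + max{dp[j] : j<i, b[j]<b[i]} (or 1 if no such j):
i:      1  2  3  4  5  6  7  8  9 10 11
b[i]:  24 28 14  7 17 29 29 22 22 15  7
dp:     1  2  1  1  2  3  3  3  3  2  1
At index 2 the value is 2.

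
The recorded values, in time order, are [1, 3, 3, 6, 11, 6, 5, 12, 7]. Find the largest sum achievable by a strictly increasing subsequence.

Let S[i] be the best sum of a strictly increasing subsequence ending at i:
i:      1  2  3  4  5  6  7  8  9
a[i]:   1  3  3  6 11  6  5 12  7
S:      1  4  4 10 21 10  9 33 17
Maximum is 33 (e.g. 1 + 3 + 6 + 11 + 12).

33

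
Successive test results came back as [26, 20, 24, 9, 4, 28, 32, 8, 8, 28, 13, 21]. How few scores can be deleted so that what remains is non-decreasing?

Fewest deletions = n − (longest non-decreasing subsequence).
Patience tails:
26 → extends → [26]
20 → replaces 26 → [20]
24 → extends → [20, 24]
9 → replaces 20 → [9, 24]
4 → replaces 9 → [4, 24]
28 → extends → [4, 24, 28]
32 → extends → [4, 24, 28, 32]
8 → replaces 24 → [4, 8, 28, 32]
8 → replaces 28 → [4, 8, 8, 32]
28 → replaces 32 → [4, 8, 8, 28]
13 → replaces 28 → [4, 8, 8, 13]
21 → extends → [4, 8, 8, 13, 21]
Longest non-decreasing subsequence has length 5, so deletions = 12 − 5 = 7.

7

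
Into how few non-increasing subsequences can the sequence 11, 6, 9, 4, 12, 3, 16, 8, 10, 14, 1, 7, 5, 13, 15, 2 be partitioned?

5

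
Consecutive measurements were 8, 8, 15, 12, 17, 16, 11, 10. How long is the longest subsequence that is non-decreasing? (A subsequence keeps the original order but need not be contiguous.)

Let dp[i] be the length of the longest such subsequence ending at index i:
i:      1  2  3  4  5  6  7  8
a[i]:   8  8 15 12 17 16 11 10
dp:     1  2  3  3  4  4  3  3
Maximum dp value is 4.

4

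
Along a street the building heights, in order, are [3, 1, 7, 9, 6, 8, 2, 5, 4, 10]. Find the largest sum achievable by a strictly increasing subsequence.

Let S[i] be the best sum of a strictly increasing subsequence ending at i:
i:      1  2  3  4  5  6  7  8  9 10
a[i]:   3  1  7  9  6  8  2  5  4 10
S:      3  1 10 19  9 18  3  8  7 29
Maximum is 29 (e.g. 3 + 7 + 9 + 10).

29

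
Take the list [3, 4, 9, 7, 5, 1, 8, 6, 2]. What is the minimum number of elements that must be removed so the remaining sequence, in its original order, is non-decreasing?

5

Fewest deletions = n − (longest non-decreasing subsequence).
i:     1 2 3 4 5 6 7 8 9
a[i]:  3 4 9 7 5 1 8 6 2
dp:    1 2 3 3 3 1 4 4 2
max dp = 4, so deletions = 9 − 4 = 5.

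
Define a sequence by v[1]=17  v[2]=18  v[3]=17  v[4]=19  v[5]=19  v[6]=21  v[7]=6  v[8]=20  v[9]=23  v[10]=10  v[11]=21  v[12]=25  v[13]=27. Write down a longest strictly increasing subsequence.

17, 18, 19, 21, 23, 25, 27

Patience tails give the LIS length; then backtrack through the dp parents:
17 → extends → [17]
18 → extends → [17, 18]
17 → already a tail → [17, 18]
19 → extends → [17, 18, 19]
19 → already a tail → [17, 18, 19]
21 → extends → [17, 18, 19, 21]
6 → replaces 17 → [6, 18, 19, 21]
20 → replaces 21 → [6, 18, 19, 20]
23 → extends → [6, 18, 19, 20, 23]
10 → replaces 18 → [6, 10, 19, 20, 23]
21 → replaces 23 → [6, 10, 19, 20, 21]
25 → extends → [6, 10, 19, 20, 21, 25]
27 → extends → [6, 10, 19, 20, 21, 25, 27]
Length 7; one witness is 17, 18, 19, 21, 23, 25, 27.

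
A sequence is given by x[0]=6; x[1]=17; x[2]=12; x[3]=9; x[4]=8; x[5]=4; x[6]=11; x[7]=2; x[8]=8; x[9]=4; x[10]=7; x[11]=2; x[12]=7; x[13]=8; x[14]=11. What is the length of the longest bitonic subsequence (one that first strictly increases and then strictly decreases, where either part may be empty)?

inc[i] = longest strictly increasing subsequence ending at i; dec[i] = longest strictly decreasing subsequence starting at i:
i:      0  1  2  3  4  5  6  7  8  9 10 11 12 13 14
x[i]:   6 17 12  9  8  4 11  2  8  4  7  2  7  8 11
inc:    1  2  2  2  2  1  3  1  2  2  3  1  3  4  5
dec:    3  6  5  4  3  2  4  1  3  2  2  1  1  1  1
Best peak at i=1 (value 17): inc=2, dec=6, length 2+6−1 = 7.

7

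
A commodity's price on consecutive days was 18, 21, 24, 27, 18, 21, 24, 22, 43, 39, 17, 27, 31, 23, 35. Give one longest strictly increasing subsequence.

18, 21, 24, 27, 31, 35

Patience tails give the LIS length; then backtrack through the dp parents:
18 → extends → [18]
21 → extends → [18, 21]
24 → extends → [18, 21, 24]
27 → extends → [18, 21, 24, 27]
18 → already a tail → [18, 21, 24, 27]
21 → already a tail → [18, 21, 24, 27]
24 → already a tail → [18, 21, 24, 27]
22 → replaces 24 → [18, 21, 22, 27]
43 → extends → [18, 21, 22, 27, 43]
39 → replaces 43 → [18, 21, 22, 27, 39]
17 → replaces 18 → [17, 21, 22, 27, 39]
27 → already a tail → [17, 21, 22, 27, 39]
31 → replaces 39 → [17, 21, 22, 27, 31]
23 → replaces 27 → [17, 21, 22, 23, 31]
35 → extends → [17, 21, 22, 23, 31, 35]
Length 6; one witness is 18, 21, 24, 27, 31, 35.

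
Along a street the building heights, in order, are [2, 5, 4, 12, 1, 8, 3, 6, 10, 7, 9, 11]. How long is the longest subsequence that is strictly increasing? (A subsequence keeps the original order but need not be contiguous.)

Let dp[i] be the length of the longest such subsequence ending at index i:
i:      1  2  3  4  5  6  7  8  9 10 11 12
a[i]:   2  5  4 12  1  8  3  6 10  7  9 11
dp:     1  2  2  3  1  3  2  3  4  4  5  6
Maximum dp value is 6.

6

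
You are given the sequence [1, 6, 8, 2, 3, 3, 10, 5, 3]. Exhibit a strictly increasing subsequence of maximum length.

Patience tails give the LIS length; then backtrack through the dp parents:
1 → extends → [1]
6 → extends → [1, 6]
8 → extends → [1, 6, 8]
2 → replaces 6 → [1, 2, 8]
3 → replaces 8 → [1, 2, 3]
3 → already a tail → [1, 2, 3]
10 → extends → [1, 2, 3, 10]
5 → replaces 10 → [1, 2, 3, 5]
3 → already a tail → [1, 2, 3, 5]
Length 4; one witness is 1, 6, 8, 10.

1, 6, 8, 10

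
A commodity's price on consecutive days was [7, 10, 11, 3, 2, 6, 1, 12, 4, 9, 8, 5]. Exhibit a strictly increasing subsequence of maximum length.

Patience tails give the LIS length; then backtrack through the dp parents:
7 → extends → [7]
10 → extends → [7, 10]
11 → extends → [7, 10, 11]
3 → replaces 7 → [3, 10, 11]
2 → replaces 3 → [2, 10, 11]
6 → replaces 10 → [2, 6, 11]
1 → replaces 2 → [1, 6, 11]
12 → extends → [1, 6, 11, 12]
4 → replaces 6 → [1, 4, 11, 12]
9 → replaces 11 → [1, 4, 9, 12]
8 → replaces 9 → [1, 4, 8, 12]
5 → replaces 8 → [1, 4, 5, 12]
Length 4; one witness is 7, 10, 11, 12.

7, 10, 11, 12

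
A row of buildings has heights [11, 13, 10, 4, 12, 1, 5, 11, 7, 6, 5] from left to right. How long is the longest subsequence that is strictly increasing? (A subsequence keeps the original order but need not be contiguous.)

3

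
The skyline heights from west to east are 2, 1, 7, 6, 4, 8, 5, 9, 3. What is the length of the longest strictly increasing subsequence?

Let dp[i] be the length of the longest such subsequence ending at index i:
i:     1 2 3 4 5 6 7 8 9
a[i]:  2 1 7 6 4 8 5 9 3
dp:    1 1 2 2 2 3 3 4 2
Maximum dp value is 4.

4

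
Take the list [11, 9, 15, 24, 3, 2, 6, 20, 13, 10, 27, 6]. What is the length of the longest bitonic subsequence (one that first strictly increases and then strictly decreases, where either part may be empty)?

inc[i] = longest strictly increasing subsequence ending at i; dec[i] = longest strictly decreasing subsequence starting at i:
i:      1  2  3  4  5  6  7  8  9 10 11 12
a[i]:  11  9 15 24  3  2  6 20 13 10 27  6
inc:    1  1  2  3  1  1  2  3  3  3  4  2
dec:    4  3  4  5  2  1  1  4  3  2  2  1
Best peak at i=4 (value 24): inc=3, dec=5, length 3+5−1 = 7.

7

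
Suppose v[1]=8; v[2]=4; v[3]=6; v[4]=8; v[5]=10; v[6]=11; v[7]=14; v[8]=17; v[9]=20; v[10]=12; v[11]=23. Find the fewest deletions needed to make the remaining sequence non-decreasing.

2

Fewest deletions = n − (longest non-decreasing subsequence).
Patience tails:
8 → extends → [8]
4 → replaces 8 → [4]
6 → extends → [4, 6]
8 → extends → [4, 6, 8]
10 → extends → [4, 6, 8, 10]
11 → extends → [4, 6, 8, 10, 11]
14 → extends → [4, 6, 8, 10, 11, 14]
17 → extends → [4, 6, 8, 10, 11, 14, 17]
20 → extends → [4, 6, 8, 10, 11, 14, 17, 20]
12 → replaces 14 → [4, 6, 8, 10, 11, 12, 17, 20]
23 → extends → [4, 6, 8, 10, 11, 12, 17, 20, 23]
Longest non-decreasing subsequence has length 9, so deletions = 11 − 9 = 2.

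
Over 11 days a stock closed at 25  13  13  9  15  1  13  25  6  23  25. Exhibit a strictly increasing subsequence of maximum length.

13, 15, 23, 25

Patience tails give the LIS length; then backtrack through the dp parents:
25 → extends → [25]
13 → replaces 25 → [13]
13 → already a tail → [13]
9 → replaces 13 → [9]
15 → extends → [9, 15]
1 → replaces 9 → [1, 15]
13 → replaces 15 → [1, 13]
25 → extends → [1, 13, 25]
6 → replaces 13 → [1, 6, 25]
23 → replaces 25 → [1, 6, 23]
25 → extends → [1, 6, 23, 25]
Length 4; one witness is 13, 15, 23, 25.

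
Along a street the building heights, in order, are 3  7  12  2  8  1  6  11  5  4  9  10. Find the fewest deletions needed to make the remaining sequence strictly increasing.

Fewest deletions = n − (longest strictly increasing subsequence).
Patience tails:
3 → extends → [3]
7 → extends → [3, 7]
12 → extends → [3, 7, 12]
2 → replaces 3 → [2, 7, 12]
8 → replaces 12 → [2, 7, 8]
1 → replaces 2 → [1, 7, 8]
6 → replaces 7 → [1, 6, 8]
11 → extends → [1, 6, 8, 11]
5 → replaces 6 → [1, 5, 8, 11]
4 → replaces 5 → [1, 4, 8, 11]
9 → replaces 11 → [1, 4, 8, 9]
10 → extends → [1, 4, 8, 9, 10]
Longest strictly increasing subsequence has length 5, so deletions = 12 − 5 = 7.

7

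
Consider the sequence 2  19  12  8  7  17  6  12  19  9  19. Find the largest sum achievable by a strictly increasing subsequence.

Let S[i] be the best sum of a strictly increasing subsequence ending at i:
i:      1  2  3  4  5  6  7  8  9 10 11
a[i]:   2 19 12  8  7 17  6 12 19  9 19
S:      2 21 14 10  9 31  8 22 50 19 50
Maximum is 50 (e.g. 2 + 12 + 17 + 19).

50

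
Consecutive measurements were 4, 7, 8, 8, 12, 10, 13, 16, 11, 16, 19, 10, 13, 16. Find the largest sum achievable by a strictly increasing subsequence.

79

Let S[i] be the best sum of a strictly increasing subsequence ending at i:
i:      1  2  3  4  5  6  7  8  9 10 11 12 13 14
a[i]:   4  7  8  8 12 10 13 16 11 16 19 10 13 16
S:      4 11 19 19 31 29 44 60 40 60 79 29 53 69
Maximum is 79 (e.g. 4 + 7 + 8 + 12 + 13 + 16 + 19).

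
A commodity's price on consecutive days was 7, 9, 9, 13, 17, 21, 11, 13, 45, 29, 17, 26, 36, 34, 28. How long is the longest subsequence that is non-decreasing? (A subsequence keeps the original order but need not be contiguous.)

Track the smallest tail for each achievable length (allowing ties):
7 → extends → [7]
9 → extends → [7, 9]
9 → extends → [7, 9, 9]
13 → extends → [7, 9, 9, 13]
17 → extends → [7, 9, 9, 13, 17]
21 → extends → [7, 9, 9, 13, 17, 21]
11 → replaces 13 → [7, 9, 9, 11, 17, 21]
13 → replaces 17 → [7, 9, 9, 11, 13, 21]
45 → extends → [7, 9, 9, 11, 13, 21, 45]
29 → replaces 45 → [7, 9, 9, 11, 13, 21, 29]
17 → replaces 21 → [7, 9, 9, 11, 13, 17, 29]
26 → replaces 29 → [7, 9, 9, 11, 13, 17, 26]
36 → extends → [7, 9, 9, 11, 13, 17, 26, 36]
34 → replaces 36 → [7, 9, 9, 11, 13, 17, 26, 34]
28 → replaces 34 → [7, 9, 9, 11, 13, 17, 26, 28]
Eight tails, so the longest non-decreasing subsequence has length 8 (e.g. 7, 9, 9, 13, 17, 21, 29, 36).

8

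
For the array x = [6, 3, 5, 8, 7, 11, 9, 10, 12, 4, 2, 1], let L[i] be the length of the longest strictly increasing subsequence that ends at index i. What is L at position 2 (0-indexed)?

dp[i] = 1 + max{dp[j] : j<i, x[j]<x[i]} (or 1 if no such j):
i:      0  1  2  3  4  5  6  7  8  9 10 11
x[i]:   6  3  5  8  7 11  9 10 12  4  2  1
dp:     1  1  2  3  3  4  4  5  6  2  1  1
At index 2 the value is 2.

2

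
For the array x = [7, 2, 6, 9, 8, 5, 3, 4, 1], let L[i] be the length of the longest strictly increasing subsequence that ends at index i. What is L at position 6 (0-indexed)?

dp[i] = 1 + max{dp[j] : j<i, x[j]<x[i]} (or 1 if no such j):
i:     0 1 2 3 4 5 6 7 8
x[i]:  7 2 6 9 8 5 3 4 1
dp:    1 1 2 3 3 2 2 3 1
At index 6 the value is 2.

2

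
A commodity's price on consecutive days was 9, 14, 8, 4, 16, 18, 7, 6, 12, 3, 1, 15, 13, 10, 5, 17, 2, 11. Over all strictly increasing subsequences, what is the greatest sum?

Let S[i] be the best sum of a strictly increasing subsequence ending at i:
i:      1  2  3  4  5  6  7  8  9 10 11 12 13 14 15 16 17 18
a[i]:   9 14  8  4 16 18  7  6 12  3  1 15 13 10  5 17  2 11
S:      9 23  8  4 39 57 11 10 23  3  1 38 36 21  9 56  3 32
Maximum is 57 (e.g. 9 + 14 + 16 + 18).

57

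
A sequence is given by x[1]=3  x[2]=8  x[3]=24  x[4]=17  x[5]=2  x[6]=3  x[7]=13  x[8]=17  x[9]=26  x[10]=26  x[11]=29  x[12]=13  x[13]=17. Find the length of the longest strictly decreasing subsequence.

3

Let dp[i] be the longest strictly decreasing subsequence ending at i:
i:      1  2  3  4  5  6  7  8  9 10 11 12 13
x[i]:   3  8 24 17  2  3 13 17 26 26 29 13 17
dp:     1  1  1  2  3  3  3  2  1  1  1  3  2
Maximum is 3.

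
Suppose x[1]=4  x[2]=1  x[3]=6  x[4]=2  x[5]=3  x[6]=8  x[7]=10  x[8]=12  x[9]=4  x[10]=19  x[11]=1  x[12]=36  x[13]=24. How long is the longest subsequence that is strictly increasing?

Let dp[i] be the length of the longest such subsequence ending at index i:
i:      1  2  3  4  5  6  7  8  9 10 11 12 13
x[i]:   4  1  6  2  3  8 10 12  4 19  1 36 24
dp:     1  1  2  2  3  4  5  6  4  7  1  8  8
Maximum dp value is 8.

8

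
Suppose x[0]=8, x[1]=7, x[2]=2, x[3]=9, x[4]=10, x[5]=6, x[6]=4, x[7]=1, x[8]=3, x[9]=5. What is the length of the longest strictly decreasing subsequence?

Let dp[i] be the longest strictly decreasing subsequence ending at i:
i:      0  1  2  3  4  5  6  7  8  9
x[i]:   8  7  2  9 10  6  4  1  3  5
dp:     1  2  3  1  1  3  4  5  5  4
Maximum is 5.

5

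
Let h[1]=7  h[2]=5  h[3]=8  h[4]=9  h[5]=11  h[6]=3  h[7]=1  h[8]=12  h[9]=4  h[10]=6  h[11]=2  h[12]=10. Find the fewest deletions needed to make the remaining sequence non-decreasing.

Fewest deletions = n − (longest non-decreasing subsequence).
i:      1  2  3  4  5  6  7  8  9 10 11 12
h[i]:   7  5  8  9 11  3  1 12  4  6  2 10
dp:     1  1  2  3  4  1  1  5  2  3  2  4
max dp = 5, so deletions = 12 − 5 = 7.

7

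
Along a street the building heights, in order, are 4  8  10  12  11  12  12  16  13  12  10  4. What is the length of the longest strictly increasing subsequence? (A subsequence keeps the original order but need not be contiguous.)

Track the smallest tail for each achievable length (strict):
4 → extends → [4]
8 → extends → [4, 8]
10 → extends → [4, 8, 10]
12 → extends → [4, 8, 10, 12]
11 → replaces 12 → [4, 8, 10, 11]
12 → extends → [4, 8, 10, 11, 12]
12 → already a tail → [4, 8, 10, 11, 12]
16 → extends → [4, 8, 10, 11, 12, 16]
13 → replaces 16 → [4, 8, 10, 11, 12, 13]
12 → already a tail → [4, 8, 10, 11, 12, 13]
10 → already a tail → [4, 8, 10, 11, 12, 13]
4 → already a tail → [4, 8, 10, 11, 12, 13]
Six tails, so the longest strictly increasing subsequence has length 6 (e.g. 4, 8, 10, 11, 12, 16).

6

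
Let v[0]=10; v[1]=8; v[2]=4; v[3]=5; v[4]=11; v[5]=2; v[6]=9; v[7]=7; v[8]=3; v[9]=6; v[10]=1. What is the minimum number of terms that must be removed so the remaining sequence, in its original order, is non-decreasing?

Fewest deletions = n − (longest non-decreasing subsequence).
i:      0  1  2  3  4  5  6  7  8  9 10
v[i]:  10  8  4  5 11  2  9  7  3  6  1
dp:     1  1  1  2  3  1  3  3  2  3  1
max dp = 3, so deletions = 11 − 3 = 8.

8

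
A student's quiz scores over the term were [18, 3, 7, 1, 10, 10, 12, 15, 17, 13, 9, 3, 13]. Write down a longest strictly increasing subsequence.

3, 7, 10, 12, 15, 17

Patience tails give the LIS length; then backtrack through the dp parents:
18 → extends → [18]
3 → replaces 18 → [3]
7 → extends → [3, 7]
1 → replaces 3 → [1, 7]
10 → extends → [1, 7, 10]
10 → already a tail → [1, 7, 10]
12 → extends → [1, 7, 10, 12]
15 → extends → [1, 7, 10, 12, 15]
17 → extends → [1, 7, 10, 12, 15, 17]
13 → replaces 15 → [1, 7, 10, 12, 13, 17]
9 → replaces 10 → [1, 7, 9, 12, 13, 17]
3 → replaces 7 → [1, 3, 9, 12, 13, 17]
13 → already a tail → [1, 3, 9, 12, 13, 17]
Length 6; one witness is 3, 7, 10, 12, 15, 17.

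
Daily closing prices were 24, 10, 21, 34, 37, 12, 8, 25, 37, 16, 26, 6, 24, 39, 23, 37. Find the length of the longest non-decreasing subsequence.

6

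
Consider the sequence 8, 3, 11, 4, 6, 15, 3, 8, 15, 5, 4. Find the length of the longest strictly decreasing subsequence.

4

Let dp[i] be the longest strictly decreasing subsequence ending at i:
i:      1  2  3  4  5  6  7  8  9 10 11
a[i]:   8  3 11  4  6 15  3  8 15  5  4
dp:     1  2  1  2  2  1  3  2  1  3  4
Maximum is 4.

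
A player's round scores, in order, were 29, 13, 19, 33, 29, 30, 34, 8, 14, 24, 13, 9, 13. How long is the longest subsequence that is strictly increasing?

5

Let dp[i] be the length of the longest such subsequence ending at index i:
i:      1  2  3  4  5  6  7  8  9 10 11 12 13
a[i]:  29 13 19 33 29 30 34  8 14 24 13  9 13
dp:     1  1  2  3  3  4  5  1  2  3  2  2  3
Maximum dp value is 5.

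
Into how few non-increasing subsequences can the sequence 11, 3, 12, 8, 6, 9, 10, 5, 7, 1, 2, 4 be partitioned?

Place each on the leftmost legal pile:
11 → new pile 1 (tops now [11])
3 → pile 1 (tops now [3])
12 → new pile 2 (tops now [3, 12])
8 → pile 2 (tops now [3, 8])
6 → pile 2 (tops now [3, 6])
9 → new pile 3 (tops now [3, 6, 9])
10 → new pile 4 (tops now [3, 6, 9, 10])
5 → pile 2 (tops now [3, 5, 9, 10])
7 → pile 3 (tops now [3, 5, 7, 10])
1 → pile 1 (tops now [1, 5, 7, 10])
2 → pile 2 (tops now [1, 2, 7, 10])
4 → pile 3 (tops now [1, 2, 4, 10])
Four piles.

4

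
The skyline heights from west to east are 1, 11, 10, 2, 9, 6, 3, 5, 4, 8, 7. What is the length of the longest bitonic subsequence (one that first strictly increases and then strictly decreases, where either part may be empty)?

inc[i] = longest strictly increasing subsequence ending at i; dec[i] = longest strictly decreasing subsequence starting at i:
i:      1  2  3  4  5  6  7  8  9 10 11
a[i]:   1 11 10  2  9  6  3  5  4  8  7
inc:    1  2  2  2  3  3  3  4  4  5  5
dec:    1  6  5  1  4  3  1  2  1  2  1
Best peak at i=2 (value 11): inc=2, dec=6, length 2+6−1 = 7.

7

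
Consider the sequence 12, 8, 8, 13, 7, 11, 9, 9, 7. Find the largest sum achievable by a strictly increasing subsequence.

25

Let S[i] be the best sum of a strictly increasing subsequence ending at i:
i:      1  2  3  4  5  6  7  8  9
a[i]:  12  8  8 13  7 11  9  9  7
S:     12  8  8 25  7 19 17 17  7
Maximum is 25 (e.g. 12 + 13).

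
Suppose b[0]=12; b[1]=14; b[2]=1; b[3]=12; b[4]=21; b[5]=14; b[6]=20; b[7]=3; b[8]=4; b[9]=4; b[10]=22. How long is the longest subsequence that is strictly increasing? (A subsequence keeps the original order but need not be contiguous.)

Track the smallest tail for each achievable length (strict):
12 → extends → [12]
14 → extends → [12, 14]
1 → replaces 12 → [1, 14]
12 → replaces 14 → [1, 12]
21 → extends → [1, 12, 21]
14 → replaces 21 → [1, 12, 14]
20 → extends → [1, 12, 14, 20]
3 → replaces 12 → [1, 3, 14, 20]
4 → replaces 14 → [1, 3, 4, 20]
4 → already a tail → [1, 3, 4, 20]
22 → extends → [1, 3, 4, 20, 22]
Five tails, so the longest strictly increasing subsequence has length 5 (e.g. 1, 12, 14, 20, 22).

5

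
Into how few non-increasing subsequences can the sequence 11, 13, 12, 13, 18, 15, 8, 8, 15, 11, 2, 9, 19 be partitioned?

5

The minimum number of non-increasing subsequences covering a sequence equals the length of its longest strictly increasing subsequence.
LIS length is 5 (e.g. 11, 12, 13, 18, 19), so 5 piles are needed.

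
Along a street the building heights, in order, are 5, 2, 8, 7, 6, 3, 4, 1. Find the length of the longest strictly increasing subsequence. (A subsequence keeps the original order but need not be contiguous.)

3

Track the smallest tail for each achievable length (strict):
5 → extends → [5]
2 → replaces 5 → [2]
8 → extends → [2, 8]
7 → replaces 8 → [2, 7]
6 → replaces 7 → [2, 6]
3 → replaces 6 → [2, 3]
4 → extends → [2, 3, 4]
1 → replaces 2 → [1, 3, 4]
Three tails, so the longest strictly increasing subsequence has length 3 (e.g. 2, 3, 4).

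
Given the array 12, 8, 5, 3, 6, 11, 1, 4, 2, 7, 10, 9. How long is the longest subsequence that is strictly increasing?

4

Let dp[i] be the length of the longest such subsequence ending at index i:
i:      1  2  3  4  5  6  7  8  9 10 11 12
a[i]:  12  8  5  3  6 11  1  4  2  7 10  9
dp:     1  1  1  1  2  3  1  2  2  3  4  4
Maximum dp value is 4.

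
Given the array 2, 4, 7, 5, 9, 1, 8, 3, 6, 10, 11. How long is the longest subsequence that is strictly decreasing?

Let dp[i] be the longest strictly decreasing subsequence ending at i:
i:      1  2  3  4  5  6  7  8  9 10 11
a[i]:   2  4  7  5  9  1  8  3  6 10 11
dp:     1  1  1  2  1  3  2  3  3  1  1
Maximum is 3.

3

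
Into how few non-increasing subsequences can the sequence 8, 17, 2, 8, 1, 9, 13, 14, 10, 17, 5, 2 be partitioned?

Place each on the leftmost legal pile:
8 → new pile 1 (tops now [8])
17 → new pile 2 (tops now [8, 17])
2 → pile 1 (tops now [2, 17])
8 → pile 2 (tops now [2, 8])
1 → pile 1 (tops now [1, 8])
9 → new pile 3 (tops now [1, 8, 9])
13 → new pile 4 (tops now [1, 8, 9, 13])
14 → new pile 5 (tops now [1, 8, 9, 13, 14])
10 → pile 4 (tops now [1, 8, 9, 10, 14])
17 → new pile 6 (tops now [1, 8, 9, 10, 14, 17])
5 → pile 2 (tops now [1, 5, 9, 10, 14, 17])
2 → pile 2 (tops now [1, 2, 9, 10, 14, 17])
Six piles.

6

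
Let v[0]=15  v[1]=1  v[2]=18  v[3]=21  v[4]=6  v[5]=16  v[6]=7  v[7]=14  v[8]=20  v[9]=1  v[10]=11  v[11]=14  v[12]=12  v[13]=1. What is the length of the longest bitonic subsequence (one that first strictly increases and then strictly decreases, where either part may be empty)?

8

inc[i] = longest strictly increasing subsequence ending at i; dec[i] = longest strictly decreasing subsequence starting at i:
i:      0  1  2  3  4  5  6  7  8  9 10 11 12 13
v[i]:  15  1 18 21  6 16  7 14 20  1 11 14 12  1
inc:    1  1  2  3  2  3  3  4  5  1  4  5  5  1
dec:    4  1  5  5  2  4  2  3  4  1  2  3  2  1
Best peak at i=8 (value 20): inc=5, dec=4, length 5+4−1 = 8.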